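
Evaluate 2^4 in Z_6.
2^{4} = 16 ≡ 4 (mod 6)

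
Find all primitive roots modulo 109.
There are φ(108) = 36 primitive roots mod 109: {6, 10, 11, 13, 14, 18, 24, 30, 37, 39, 40, 42, 44, 47, 50, 51, 52, 53, 56, 57, 58, 59, 62, 65, 67, 69, 70, 72, 79, 85, 91, 95, 96, 98, 99, 103}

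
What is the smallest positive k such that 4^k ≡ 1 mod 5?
Powers of 4 mod 5: 4^1≡4, 4^2≡1. So the order of 4 is 2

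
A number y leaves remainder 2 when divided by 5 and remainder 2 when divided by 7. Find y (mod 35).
M = 5 × 7 = 35. M₁ = 7, y₁ ≡ 3 (mod 5). M₂ = 5, y₂ ≡ 3 (mod 7). y = 2×7×3 + 2×5×3 ≡ 2 (mod 35)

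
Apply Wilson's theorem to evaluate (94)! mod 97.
(96)! = (94)! × (95) × (96) ≡ -1 (mod 97). So (94)! ≡ -1 × [(96)(95)]^(-1) ≡ 48 (mod 97)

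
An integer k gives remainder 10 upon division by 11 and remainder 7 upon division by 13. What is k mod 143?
M = 11 × 13 = 143. M₁ = 13, y₁ ≡ 6 mod 11. M₂ = 11, y₂ ≡ 6 mod 13. k = 10×13×6 + 7×11×6 ≡ 98 mod 143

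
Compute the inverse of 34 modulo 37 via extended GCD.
Extended GCD: 34(12) + 37(-11) = 1. So 34^(-1) ≡ 12 (mod 37). Verify: 34 × 12 = 408 ≡ 1 (mod 37)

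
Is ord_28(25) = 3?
Powers of 25 mod 28: 25^1≡25, 25^2≡9, 25^3≡1. First k with 25^k≡1 is k=3. Yes, ord_28(25) = 3.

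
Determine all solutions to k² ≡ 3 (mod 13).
The square roots of 3 mod 13 are 9 and 4. Verify: 9² = 81 ≡ 3 (mod 13)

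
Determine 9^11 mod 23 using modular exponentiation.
By repeated squaring (mod 23): 9^{1}≡9, 9^{2}≡12, 9^{4}≡6, 9^{8}≡13. Then 9^{11} = 9^{8+2+1} ≡ 13 × 12 × 9 ≡ 1 (mod 23)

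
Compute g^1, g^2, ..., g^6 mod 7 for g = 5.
5^1, 5^2, ..., 5^{6} mod 7: [5, 4, 6, 2, 3, 1]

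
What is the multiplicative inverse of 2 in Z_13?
Since 13 is prime, by Fermat 2^(-1) ≡ 2^{11} ≡ 7 (mod 13). Verify: 2 × 7 = 14 ≡ 1 (mod 13)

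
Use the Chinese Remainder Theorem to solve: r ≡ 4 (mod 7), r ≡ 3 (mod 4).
M = 7 × 4 = 28. M₁ = 4, y₁ ≡ 2 (mod 7). M₂ = 7, y₂ ≡ 3 (mod 4). r = 4×4×2 + 3×7×3 ≡ 11 (mod 28)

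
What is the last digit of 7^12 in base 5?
Using Fermat: 7^{4} ≡ 1 mod 5. 12 ≡ 0 mod 4. So 7^{12} ≡ 7^{0} ≡ 1 mod 5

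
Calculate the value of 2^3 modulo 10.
2^{3} = 8 ≡ 8 mod 10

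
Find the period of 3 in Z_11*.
Powers of 3 mod 11: 3^1≡3, 3^2≡9, 3^3≡5, 3^4≡4, 3^5≡1. Order = 5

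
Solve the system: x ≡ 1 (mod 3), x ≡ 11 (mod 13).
M = 3 × 13 = 39. M₁ = 13, y₁ ≡ 1 (mod 3). M₂ = 3, y₂ ≡ 9 (mod 13). x = 1×13×1 + 11×3×9 ≡ 37 (mod 39)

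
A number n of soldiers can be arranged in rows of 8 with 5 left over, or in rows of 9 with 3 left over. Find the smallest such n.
M = 8 × 9 = 72. M₁ = 9, y₁ ≡ 1 mod 8. M₂ = 8, y₂ ≡ 8 mod 9. n = 5×9×1 + 3×8×8 ≡ 21 mod 72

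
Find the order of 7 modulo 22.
Powers of 7 mod 22: 7^1≡7, 7^2≡5, 7^3≡13, 7^4≡3, 7^5≡21, 7^6≡15, 7^7≡17, 7^8≡9, 7^9≡19, 7^10≡1. So the order of 7 is 10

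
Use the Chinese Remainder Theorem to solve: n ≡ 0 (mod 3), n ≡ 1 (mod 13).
M = 3 × 13 = 39. M₁ = 13, y₁ ≡ 1 (mod 3). M₂ = 3, y₂ ≡ 9 (mod 13). n = 0×13×1 + 1×3×9 ≡ 27 (mod 39)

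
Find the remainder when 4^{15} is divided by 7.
By Fermat: 4^{6} ≡ 1 (mod 7). 15 = 2×6 + 3. So 4^{15} ≡ 4^{3} ≡ 1 (mod 7)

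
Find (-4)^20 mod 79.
By repeated squaring mod 79: (-4)^{1}≡75, (-4)^{2}≡16, (-4)^{4}≡19, (-4)^{8}≡45, (-4)^{16}≡50. Then (-4)^{20} = (-4)^{16+4} ≡ 50 × 19 ≡ 2 mod 79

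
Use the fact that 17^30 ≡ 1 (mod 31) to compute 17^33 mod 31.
By Fermat: 17^{30} ≡ 1 (mod 31). So 17^{33} = 17^{30} · 17^{3} ≡ 17^{3} ≡ 15 (mod 31)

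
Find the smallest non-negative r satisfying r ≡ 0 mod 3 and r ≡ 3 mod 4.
M = 3 × 4 = 12. M₁ = 4, y₁ ≡ 1 mod 3. M₂ = 3, y₂ ≡ 3 mod 4. r = 0×4×1 + 3×3×3 ≡ 3 mod 12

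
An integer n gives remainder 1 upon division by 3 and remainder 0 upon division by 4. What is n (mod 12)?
M = 3 × 4 = 12. M₁ = 4, y₁ ≡ 1 (mod 3). M₂ = 3, y₂ ≡ 3 (mod 4). n = 1×4×1 + 0×3×3 ≡ 4 (mod 12)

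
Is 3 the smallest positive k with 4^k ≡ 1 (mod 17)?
Powers of 4 mod 17: 4^1≡4, 4^2≡16, 4^3≡13, 4^4≡1. 4^3≡13≢1, so ord ≠ 3. No, the actual order is 4.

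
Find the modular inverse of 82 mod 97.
Since 97 is prime, by Fermat 82^(-1) ≡ 82^{95} ≡ 84 mod 97. Verify: 82 × 84 = 6888 ≡ 1 mod 97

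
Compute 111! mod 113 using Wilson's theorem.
(112)! = (111)! × (112) ≡ -1 mod 113. So (111)! ≡ -1 × (112)^(-1) ≡ (-1)×(-1) = 1 mod 113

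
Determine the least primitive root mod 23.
g = 5. Powers: [5, 2, 10, 4, 20, 8, 17, 16, ...] generates all 22 non-zero residues.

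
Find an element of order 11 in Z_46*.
3 has order 11 mod 46 since 3^{11} ≡ 1 mod 46 and no smaller power works.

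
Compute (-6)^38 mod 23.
Using Fermat: (-6)^{22} ≡ 1 (mod 23). 38 ≡ 16 (mod 22). So (-6)^{38} ≡ (-6)^{16} ≡ 2 (mod 23)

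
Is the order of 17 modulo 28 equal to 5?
Powers of 17 mod 28: 17^1≡17, 17^2≡9, 17^3≡13, 17^4≡25, 17^5≡5, 17^6≡1. 17^5≡5≢1, so ord ≠ 5. No, the actual order is 6.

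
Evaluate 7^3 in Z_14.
7^{3} = 343 ≡ 7 (mod 14)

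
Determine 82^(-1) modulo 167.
Since 167 is prime, by Fermat 82^(-1) ≡ 82^{165} ≡ 55 (mod 167). Verify: 82 × 55 = 4510 ≡ 1 (mod 167)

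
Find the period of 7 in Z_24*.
Powers of 7 mod 24: 7^1≡7, 7^2≡1. ord_24(7) = 2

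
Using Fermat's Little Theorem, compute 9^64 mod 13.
By Fermat: 9^{12} ≡ 1 (mod 13). 64 = 5×12 + 4. So 9^{64} ≡ 9^{4} ≡ 9 (mod 13)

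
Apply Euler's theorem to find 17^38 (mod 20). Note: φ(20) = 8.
By Euler: 17^{8} ≡ 1 (mod 20) since gcd(17, 20) = 1. 38 = 4×8 + 6. So 17^{38} ≡ 17^{6} ≡ 9 (mod 20)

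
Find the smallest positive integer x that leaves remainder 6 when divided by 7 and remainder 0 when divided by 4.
M = 7 × 4 = 28. M₁ = 4, y₁ ≡ 2 (mod 7). M₂ = 7, y₂ ≡ 3 (mod 4). x = 6×4×2 + 0×7×3 ≡ 20 (mod 28)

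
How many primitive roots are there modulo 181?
Number of primitive roots mod 181 = φ(p-1) = φ(180) = 48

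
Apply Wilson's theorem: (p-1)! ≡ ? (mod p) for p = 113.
By Wilson's theorem, (112)! ≡ -1 ≡ 112 mod 113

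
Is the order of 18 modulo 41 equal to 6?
Powers of 18 mod 41: 18^1≡18, 18^2≡37, 18^3≡10, 18^4≡16, 18^5≡1. Already 18^5≡1, so the order is 5 < 6. No, the actual order is 5.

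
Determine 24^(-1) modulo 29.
Since 29 is prime, by Fermat 24^(-1) ≡ 24^{27} ≡ 23 (mod 29). Verify: 24 × 23 = 552 ≡ 1 (mod 29)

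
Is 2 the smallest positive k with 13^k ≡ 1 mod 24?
Powers of 13 mod 24: 13^1≡13, 13^2≡1. First k with 13^k≡1 is k=2. Yes, ord_24(13) = 2.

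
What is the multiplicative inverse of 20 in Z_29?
Since 29 is prime, by Fermat 20^(-1) ≡ 20^{27} ≡ 16 mod 29. Verify: 20 × 16 = 320 ≡ 1 mod 29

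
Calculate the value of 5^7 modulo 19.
By repeated squaring (mod 19): 5^{1}≡5, 5^{2}≡6, 5^{4}≡17. Then 5^{7} = 5^{4+2+1} ≡ 17 × 6 × 5 ≡ 16 (mod 19)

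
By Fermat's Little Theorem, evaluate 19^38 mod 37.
By Fermat: 19^{36} ≡ 1 mod 37. So 19^{38} = 19^{36} · 19^{2} ≡ 19^{2} ≡ 28 mod 37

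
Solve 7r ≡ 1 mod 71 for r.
Since 71 is prime, by Fermat 7^(-1) ≡ 7^{69} ≡ 61 mod 71. Verify: 7 × 61 = 427 ≡ 1 mod 71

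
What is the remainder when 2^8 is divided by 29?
By repeated squaring mod 29: 2^{1}≡2, 2^{2}≡4, 2^{4}≡16, 2^{8}≡24. So 2^{8} ≡ 24 mod 29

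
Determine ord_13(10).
Powers of 10 mod 13: 10^1≡10, 10^2≡9, 10^3≡12, 10^4≡3, 10^5≡4, 10^6≡1. ord_13(10) = 6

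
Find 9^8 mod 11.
By repeated squaring mod 11: 9^{1}≡9, 9^{2}≡4, 9^{4}≡5, 9^{8}≡3. So 9^{8} ≡ 3 mod 11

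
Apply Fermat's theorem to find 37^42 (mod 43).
By Fermat's Little Theorem, 37^{42} ≡ 1 (mod 43) since 43 is prime and gcd(37, 43) = 1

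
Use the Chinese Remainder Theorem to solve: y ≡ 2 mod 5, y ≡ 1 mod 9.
M = 5 × 9 = 45. M₁ = 9, y₁ ≡ 4 mod 5. M₂ = 5, y₂ ≡ 2 mod 9. y = 2×9×4 + 1×5×2 ≡ 37 mod 45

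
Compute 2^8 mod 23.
By repeated squaring mod 23: 2^{1}≡2, 2^{2}≡4, 2^{4}≡16, 2^{8}≡3. So 2^{8} ≡ 3 mod 23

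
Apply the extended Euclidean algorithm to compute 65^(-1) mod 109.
Extended GCD: 65(52) + 109(-31) = 1. So 65^(-1) ≡ 52 mod 109. Verify: 65 × 52 = 3380 ≡ 1 mod 109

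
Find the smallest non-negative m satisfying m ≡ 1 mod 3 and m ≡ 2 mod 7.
M = 3 × 7 = 21. M₁ = 7, y₁ ≡ 1 mod 3. M₂ = 3, y₂ ≡ 5 mod 7. m = 1×7×1 + 2×3×5 ≡ 16 mod 21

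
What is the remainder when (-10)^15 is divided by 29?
By repeated squaring (mod 29): (-10)^{1}≡19, (-10)^{2}≡13, (-10)^{4}≡24, (-10)^{8}≡25. Then (-10)^{15} = (-10)^{8+4+2+1} ≡ 25 × 24 × 13 × 19 ≡ 10 (mod 29)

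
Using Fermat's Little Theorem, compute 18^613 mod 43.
By Fermat: 18^{42} ≡ 1 (mod 43). 613 ≡ 25 (mod 42). So 18^{613} ≡ 18^{25} ≡ 30 (mod 43)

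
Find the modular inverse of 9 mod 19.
Since 19 is prime, by Fermat 9^(-1) ≡ 9^{17} ≡ 17 (mod 19). Verify: 9 × 17 = 153 ≡ 1 (mod 19)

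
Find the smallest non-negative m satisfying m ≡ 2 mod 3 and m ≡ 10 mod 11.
M = 3 × 11 = 33. M₁ = 11, y₁ ≡ 2 mod 3. M₂ = 3, y₂ ≡ 4 mod 11. m = 2×11×2 + 10×3×4 ≡ 32 mod 33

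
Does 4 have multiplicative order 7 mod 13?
Powers of 4 mod 13: 4^1≡4, 4^2≡3, 4^3≡12, 4^4≡9, 4^5≡10, 4^6≡1. Already 4^6≡1, so the order is 6 < 7. No, the actual order is 6.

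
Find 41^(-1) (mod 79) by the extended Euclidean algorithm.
Extended GCD: 41(27) + 79(-14) = 1. So 41^(-1) ≡ 27 (mod 79). Verify: 41 × 27 = 1107 ≡ 1 (mod 79)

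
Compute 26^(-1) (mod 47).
Since 47 is prime, by Fermat 26^(-1) ≡ 26^{45} ≡ 38 (mod 47). Verify: 26 × 38 = 988 ≡ 1 (mod 47)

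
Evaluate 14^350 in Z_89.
Using Fermat: 14^{88} ≡ 1 mod 89. 350 ≡ 86 mod 88. So 14^{350} ≡ 14^{86} ≡ 5 mod 89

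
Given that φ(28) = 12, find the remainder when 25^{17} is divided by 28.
By Euler: 25^{12} ≡ 1 (mod 28) since gcd(25, 28) = 1. 17 = 1×12 + 5. So 25^{17} ≡ 25^{5} ≡ 9 (mod 28)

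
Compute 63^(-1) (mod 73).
Since 73 is prime, by Fermat 63^(-1) ≡ 63^{71} ≡ 51 (mod 73). Verify: 63 × 51 = 3213 ≡ 1 (mod 73)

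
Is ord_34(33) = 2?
Powers of 33 mod 34: 33^1≡33, 33^2≡1. First k with 33^k≡1 is k=2. Yes, ord_34(33) = 2.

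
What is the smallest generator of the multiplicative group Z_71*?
g = 7. For each prime q|70: 7^{35}≡70, 7^{14}≡54, 7^{10}≡45, none ≡ 1, so ord_71(7) = 70 and 7 is a primitive root.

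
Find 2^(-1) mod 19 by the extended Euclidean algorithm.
Extended GCD: 2(-9) + 19(1) = 1. So 2^(-1) ≡ -9 ≡ 10 mod 19. Verify: 2 × 10 = 20 ≡ 1 mod 19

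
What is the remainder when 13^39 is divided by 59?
By repeated squaring mod 59: 13^{1}≡13, 13^{2}≡51, 13^{4}≡5, 13^{8}≡25, 13^{16}≡35, 13^{32}≡45. Then 13^{39} = 13^{32+4+2+1} ≡ 45 × 5 × 51 × 13 ≡ 23 mod 59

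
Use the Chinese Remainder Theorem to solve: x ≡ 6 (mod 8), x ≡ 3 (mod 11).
M = 8 × 11 = 88. M₁ = 11, y₁ ≡ 3 (mod 8). M₂ = 8, y₂ ≡ 7 (mod 11). x = 6×11×3 + 3×8×7 ≡ 14 (mod 88)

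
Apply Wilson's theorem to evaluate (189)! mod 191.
(190)! = (189)! × (190) ≡ -1 (mod 191). So (189)! ≡ -1 × (190)^(-1) ≡ (-1)×(-1) = 1 (mod 191)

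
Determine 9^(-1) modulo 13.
Since 13 is prime, by Fermat 9^(-1) ≡ 9^{11} ≡ 3 mod 13. Verify: 9 × 3 = 27 ≡ 1 mod 13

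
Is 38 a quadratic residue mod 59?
By Euler's criterion: 38^{29} ≡ 58 mod 59. Since this equals -1 (≡ 58), 38 is not a QR.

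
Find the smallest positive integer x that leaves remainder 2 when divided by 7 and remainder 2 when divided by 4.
M = 7 × 4 = 28. M₁ = 4, y₁ ≡ 2 mod 7. M₂ = 7, y₂ ≡ 3 mod 4. x = 2×4×2 + 2×7×3 ≡ 2 mod 28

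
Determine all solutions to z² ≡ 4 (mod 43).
The square roots of 4 mod 43 are 41 and 2. Verify: 41² = 1681 ≡ 4 (mod 43)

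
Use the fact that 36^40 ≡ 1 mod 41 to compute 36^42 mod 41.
By Fermat: 36^{40} ≡ 1 mod 41. So 36^{42} = 36^{40} · 36^{2} ≡ 36^{2} ≡ 25 mod 41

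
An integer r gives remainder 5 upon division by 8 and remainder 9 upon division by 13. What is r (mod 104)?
M = 8 × 13 = 104. M₁ = 13, y₁ ≡ 5 (mod 8). M₂ = 8, y₂ ≡ 5 (mod 13). r = 5×13×5 + 9×8×5 ≡ 61 (mod 104)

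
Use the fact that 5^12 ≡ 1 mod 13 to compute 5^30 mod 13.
By Fermat: 5^{12} ≡ 1 mod 13. 30 = 2×12 + 6. So 5^{30} ≡ 5^{6} ≡ 12 mod 13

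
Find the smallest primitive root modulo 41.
g = 6. Powers: [6, 36, 11, 25, 27, 39, 29, 10, 19, ...] generates all 40 non-zero residues.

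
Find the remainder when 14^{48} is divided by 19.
By Fermat: 14^{18} ≡ 1 mod 19. 48 = 2×18 + 12. So 14^{48} ≡ 14^{12} ≡ 11 mod 19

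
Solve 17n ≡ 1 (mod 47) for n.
Since 47 is prime, by Fermat 17^(-1) ≡ 17^{45} ≡ 36 (mod 47). Verify: 17 × 36 = 612 ≡ 1 (mod 47)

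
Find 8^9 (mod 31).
By repeated squaring (mod 31): 8^{1}≡8, 8^{2}≡2, 8^{4}≡4, 8^{8}≡16. Then 8^{9} = 8^{8+1} ≡ 16 × 8 ≡ 4 (mod 31)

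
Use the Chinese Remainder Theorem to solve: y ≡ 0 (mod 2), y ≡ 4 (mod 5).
M = 2 × 5 = 10. M₁ = 5, y₁ ≡ 1 (mod 2). M₂ = 2, y₂ ≡ 3 (mod 5). y = 0×5×1 + 4×2×3 ≡ 4 (mod 10)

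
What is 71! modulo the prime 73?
(72)! = (71)! × (72) ≡ -1 mod 73. So (71)! ≡ -1 × (72)^(-1) ≡ (-1)×(-1) = 1 mod 73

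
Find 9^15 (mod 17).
By repeated squaring (mod 17): 9^{1}≡9, 9^{2}≡13, 9^{4}≡16, 9^{8}≡1. Then 9^{15} = 9^{8+4+2+1} ≡ 1 × 16 × 13 × 9 ≡ 2 (mod 17)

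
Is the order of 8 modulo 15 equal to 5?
Powers of 8 mod 15: 8^1≡8, 8^2≡4, 8^3≡2, 8^4≡1. Already 8^4≡1, so the order is 4 < 5. No, the actual order is 4.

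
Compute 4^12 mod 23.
By repeated squaring mod 23: 4^{1}≡4, 4^{2}≡16, 4^{4}≡3, 4^{8}≡9. Then 4^{12} = 4^{8+4} ≡ 9 × 3 ≡ 4 mod 23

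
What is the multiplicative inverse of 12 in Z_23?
Since 23 is prime, by Fermat 12^(-1) ≡ 12^{21} ≡ 2 (mod 23). Verify: 12 × 2 = 24 ≡ 1 (mod 23)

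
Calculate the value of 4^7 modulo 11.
By repeated squaring mod 11: 4^{1}≡4, 4^{2}≡5, 4^{4}≡3. Then 4^{7} = 4^{4+2+1} ≡ 3 × 5 × 4 ≡ 5 mod 11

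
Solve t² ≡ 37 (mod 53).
The square roots of 37 mod 53 are 14 and 39. Verify: 14² = 196 ≡ 37 (mod 53)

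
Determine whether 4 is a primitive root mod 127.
4^{7} ≡ 1 (mod 127) and 7 < 126, so ord_127(4) = 7 ≠ 126 and 4 is not a primitive root.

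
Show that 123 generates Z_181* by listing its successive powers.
123^1, 123^2, ..., 123^{180} mod 181: [123, 106, 6, 14, 93, 36, 84, 15, 35, 142, 90, 29, 128, 178, 174, 44, 163, 139, 83, 73, 110, 136, 76, 117, 92, 94, 159, 9, 21, 49, 54, 126, 113, 143, 32, 135, 134, 11, 86, 80, 66, 154, 118, 34, 19, 165, 23, 114, 85, 138, 141, 148, 104, 122, 164, 81, 8, 79, 124, 48, 112, 20, 107, 129, 120, 99, 50, 177, 51, 119, 157, 125, 171, 37, 26, 121, 41, 156, 2, 65, 31, 12, 28, 5, 72, 168, 30, 70, 103, 180, 58, 75, 175, 167, 88, 145, 97, 166, 146, 39, 91, 152, 53, 3, 7, 137, 18, 42, 98, 108, 71, 45, 105, 64, 89, 87, 22, 172, 160, 132, 127, 55, 68, 38, 149, 46, 47, 170, 95, 101, 115, 27, 63, 147, 162, 16, 158, 67, 96, 43, 40, 33, 77, 59, 17, 100, 173, 102, 57, 133, 69, 161, 74, 52, 61, 82, 131, 4, 130, 62, 24, 56, 10, 144, 155, 60, 140, 25, 179, 116, 150, 169, 153, 176, 109, 13, 151, 111, 78, 1]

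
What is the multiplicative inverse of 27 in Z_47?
Since 47 is prime, by Fermat 27^(-1) ≡ 27^{45} ≡ 7 (mod 47). Verify: 27 × 7 = 189 ≡ 1 (mod 47)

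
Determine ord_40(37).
Powers of 37 mod 40: 37^1≡37, 37^2≡9, 37^3≡13, 37^4≡1. Order = 4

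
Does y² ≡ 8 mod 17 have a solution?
By Euler's criterion: 8^{8} ≡ 1 mod 17. Since this equals 1, 8 is a QR.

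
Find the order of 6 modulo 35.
Powers of 6 mod 35: 6^1≡6, 6^2≡1. So the order of 6 is 2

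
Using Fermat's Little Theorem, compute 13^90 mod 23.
By Fermat: 13^{22} ≡ 1 mod 23. 90 = 4×22 + 2. So 13^{90} ≡ 13^{2} ≡ 8 mod 23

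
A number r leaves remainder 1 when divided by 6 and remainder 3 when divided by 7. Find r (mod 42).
M = 6 × 7 = 42. M₁ = 7, y₁ ≡ 1 (mod 6). M₂ = 6, y₂ ≡ 6 (mod 7). r = 1×7×1 + 3×6×6 ≡ 31 (mod 42)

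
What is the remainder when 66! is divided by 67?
By Wilson's theorem, (66)! ≡ -1 ≡ 66 (mod 67)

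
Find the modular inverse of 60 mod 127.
Since 127 is prime, by Fermat 60^(-1) ≡ 60^{125} ≡ 36 (mod 127). Verify: 60 × 36 = 2160 ≡ 1 (mod 127)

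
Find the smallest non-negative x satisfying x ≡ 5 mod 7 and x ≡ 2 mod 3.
M = 7 × 3 = 21. M₁ = 3, y₁ ≡ 5 mod 7. M₂ = 7, y₂ ≡ 1 mod 3. x = 5×3×5 + 2×7×1 ≡ 5 mod 21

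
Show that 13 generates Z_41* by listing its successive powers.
13^1, 13^2, ..., 13^{40} mod 41: [13, 5, 24, 25, 38, 2, 26, 10, 7, 9, 35, 4, 11, 20, 14, 18, 29, 8, 22, 40, 28, 36, 17, 16, 3, 39, 15, 31, 34, 32, 6, 37, 30, 21, 27, 23, 12, 33, 19, 1]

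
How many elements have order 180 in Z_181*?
There are φ(181-1) = φ(180) = 48 primitive roots modulo 181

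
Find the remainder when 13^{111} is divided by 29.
By Fermat: 13^{28} ≡ 1 mod 29. 111 = 3×28 + 27. So 13^{111} ≡ 13^{27} ≡ 9 mod 29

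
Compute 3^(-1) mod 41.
Since 41 is prime, by Fermat 3^(-1) ≡ 3^{39} ≡ 14 mod 41. Verify: 3 × 14 = 42 ≡ 1 mod 41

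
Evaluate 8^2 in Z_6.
8^{2} = 64 ≡ 4 mod 6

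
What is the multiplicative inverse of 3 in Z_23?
Since 23 is prime, by Fermat 3^(-1) ≡ 3^{21} ≡ 8 (mod 23). Verify: 3 × 8 = 24 ≡ 1 (mod 23)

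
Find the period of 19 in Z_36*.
Powers of 19 mod 36: 19^1≡19, 19^2≡1. ord_36(19) = 2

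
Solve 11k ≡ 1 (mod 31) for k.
Since 31 is prime, by Fermat 11^(-1) ≡ 11^{29} ≡ 17 (mod 31). Verify: 11 × 17 = 187 ≡ 1 (mod 31)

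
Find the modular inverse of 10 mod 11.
Since 11 is prime, by Fermat 10^(-1) ≡ 10^{9} ≡ 10 mod 11. Verify: 10 × 10 = 100 ≡ 1 mod 11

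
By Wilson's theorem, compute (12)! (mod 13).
By Wilson's theorem, (12)! ≡ -1 ≡ 12 (mod 13)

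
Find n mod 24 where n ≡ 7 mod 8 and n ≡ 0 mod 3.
M = 8 × 3 = 24. M₁ = 3, y₁ ≡ 3 mod 8. M₂ = 8, y₂ ≡ 2 mod 3. n = 7×3×3 + 0×8×2 ≡ 15 mod 24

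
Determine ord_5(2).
Powers of 2 mod 5: 2^1≡2, 2^2≡4, 2^3≡3, 2^4≡1. ord_5(2) = 4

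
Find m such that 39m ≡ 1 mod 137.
Since 137 is prime, by Fermat 39^(-1) ≡ 39^{135} ≡ 130 mod 137. Verify: 39 × 130 = 5070 ≡ 1 mod 137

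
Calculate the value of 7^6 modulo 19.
By repeated squaring mod 19: 7^{1}≡7, 7^{2}≡11, 7^{4}≡7. Then 7^{6} = 7^{4+2} ≡ 7 × 11 ≡ 1 mod 19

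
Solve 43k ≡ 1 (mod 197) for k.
Since 197 is prime, by Fermat 43^(-1) ≡ 43^{195} ≡ 55 (mod 197). Verify: 43 × 55 = 2365 ≡ 1 (mod 197)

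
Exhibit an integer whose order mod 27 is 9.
4 has order 9 mod 27 since 4^{9} ≡ 1 (mod 27) and no smaller power works.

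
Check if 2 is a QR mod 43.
By Euler's criterion: 2^{21} ≡ 42 (mod 43). Since this equals -1 (≡ 42), 2 is not a QR.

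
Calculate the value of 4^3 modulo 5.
4^{3} = 64 ≡ 4 mod 5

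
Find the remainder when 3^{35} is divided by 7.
By Fermat: 3^{6} ≡ 1 (mod 7). 35 = 5×6 + 5. So 3^{35} ≡ 3^{5} ≡ 5 (mod 7)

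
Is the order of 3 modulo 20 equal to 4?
Powers of 3 mod 20: 3^1≡3, 3^2≡9, 3^3≡7, 3^4≡1. First k with 3^k≡1 is k=4. Yes, ord_20(3) = 4.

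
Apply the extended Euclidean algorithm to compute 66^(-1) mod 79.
Extended GCD: 66(6) + 79(-5) = 1. So 66^(-1) ≡ 6 (mod 79). Verify: 66 × 6 = 396 ≡ 1 (mod 79)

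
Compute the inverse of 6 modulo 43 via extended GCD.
Extended GCD: 6(-7) + 43(1) = 1. So 6^(-1) ≡ -7 ≡ 36 (mod 43). Verify: 6 × 36 = 216 ≡ 1 (mod 43)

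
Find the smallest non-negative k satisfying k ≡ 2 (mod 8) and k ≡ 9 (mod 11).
M = 8 × 11 = 88. M₁ = 11, y₁ ≡ 3 (mod 8). M₂ = 8, y₂ ≡ 7 (mod 11). k = 2×11×3 + 9×8×7 ≡ 42 (mod 88)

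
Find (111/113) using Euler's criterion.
(111/113) = 111^{56} mod 113 = 1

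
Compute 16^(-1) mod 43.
Since 43 is prime, by Fermat 16^(-1) ≡ 16^{41} ≡ 35 mod 43. Verify: 16 × 35 = 560 ≡ 1 mod 43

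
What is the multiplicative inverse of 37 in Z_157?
Since 157 is prime, by Fermat 37^(-1) ≡ 37^{155} ≡ 17 mod 157. Verify: 37 × 17 = 629 ≡ 1 mod 157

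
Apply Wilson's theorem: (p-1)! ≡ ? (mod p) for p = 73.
By Wilson's theorem, (72)! ≡ -1 ≡ 72 mod 73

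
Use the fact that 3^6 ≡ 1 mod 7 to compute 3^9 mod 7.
By Fermat: 3^{6} ≡ 1 mod 7. So 3^{9} = 3^{6} · 3^{3} ≡ 3^{3} ≡ 6 mod 7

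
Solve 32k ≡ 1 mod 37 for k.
Since 37 is prime, by Fermat 32^(-1) ≡ 32^{35} ≡ 22 mod 37. Verify: 32 × 22 = 704 ≡ 1 mod 37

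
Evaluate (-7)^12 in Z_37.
By repeated squaring (mod 37): (-7)^{1}≡30, (-7)^{2}≡12, (-7)^{4}≡33, (-7)^{8}≡16. Then (-7)^{12} = (-7)^{8+4} ≡ 16 × 33 ≡ 10 (mod 37)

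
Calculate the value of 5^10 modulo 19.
By repeated squaring mod 19: 5^{1}≡5, 5^{2}≡6, 5^{4}≡17, 5^{8}≡4. Then 5^{10} = 5^{8+2} ≡ 4 × 6 ≡ 5 mod 19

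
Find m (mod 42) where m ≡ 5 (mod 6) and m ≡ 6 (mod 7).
M = 6 × 7 = 42. M₁ = 7, y₁ ≡ 1 (mod 6). M₂ = 6, y₂ ≡ 6 (mod 7). m = 5×7×1 + 6×6×6 ≡ 41 (mod 42)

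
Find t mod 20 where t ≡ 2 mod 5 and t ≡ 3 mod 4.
M = 5 × 4 = 20. M₁ = 4, y₁ ≡ 4 mod 5. M₂ = 5, y₂ ≡ 1 mod 4. t = 2×4×4 + 3×5×1 ≡ 7 mod 20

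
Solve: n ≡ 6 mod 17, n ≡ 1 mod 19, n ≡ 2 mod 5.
M = 17 × 19 × 5 = 1615. M₁ = 95, y₁ ≡ 12 mod 17. M₂ = 85, y₂ ≡ 17 mod 19. M₃ = 323, y₃ ≡ 2 mod 5. n = 6×95×12 + 1×85×17 + 2×323×2 ≡ 1502 mod 1615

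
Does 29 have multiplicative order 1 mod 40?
Powers of 29 mod 40: 29^1≡29, 29^2≡1. 29^1≡29≢1, so ord ≠ 1. No, the actual order is 2.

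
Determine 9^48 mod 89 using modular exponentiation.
By repeated squaring mod 89: 9^{1}≡9, 9^{2}≡81, 9^{4}≡64, 9^{8}≡2, 9^{16}≡4, 9^{32}≡16. Then 9^{48} = 9^{32+16} ≡ 16 × 4 ≡ 64 mod 89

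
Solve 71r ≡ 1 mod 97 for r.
Since 97 is prime, by Fermat 71^(-1) ≡ 71^{95} ≡ 41 mod 97. Verify: 71 × 41 = 2911 ≡ 1 mod 97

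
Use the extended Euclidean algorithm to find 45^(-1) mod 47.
Extended GCD: 45(23) + 47(-22) = 1. So 45^(-1) ≡ 23 mod 47. Verify: 45 × 23 = 1035 ≡ 1 mod 47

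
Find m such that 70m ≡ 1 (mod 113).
Since 113 is prime, by Fermat 70^(-1) ≡ 70^{111} ≡ 21 (mod 113). Verify: 70 × 21 = 1470 ≡ 1 (mod 113)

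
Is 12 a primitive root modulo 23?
12^{11} ≡ 1 (mod 23) and 11 < 22, so ord_23(12) = 11 ≠ 22 and 12 is not a primitive root.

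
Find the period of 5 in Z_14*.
Powers of 5 mod 14: 5^1≡5, 5^2≡11, 5^3≡13, 5^4≡9, 5^5≡3, 5^6≡1. So the order of 5 is 6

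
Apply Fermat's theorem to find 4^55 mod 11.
By Fermat: 4^{10} ≡ 1 mod 11. 55 = 5×10 + 5. So 4^{55} ≡ 4^{5} ≡ 1 mod 11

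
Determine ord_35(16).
Powers of 16 mod 35: 16^1≡16, 16^2≡11, 16^3≡1. So the order of 16 is 3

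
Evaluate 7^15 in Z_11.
Using Fermat: 7^{10} ≡ 1 (mod 11). 15 ≡ 5 (mod 10). So 7^{15} ≡ 7^{5} ≡ 10 (mod 11)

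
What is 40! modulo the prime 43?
(42)! = (40)! × (41) × (42) ≡ -1 mod 43. So (40)! ≡ -1 × [(42)(41)]^(-1) ≡ 21 mod 43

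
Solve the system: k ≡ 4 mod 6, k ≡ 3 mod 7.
M = 6 × 7 = 42. M₁ = 7, y₁ ≡ 1 mod 6. M₂ = 6, y₂ ≡ 6 mod 7. k = 4×7×1 + 3×6×6 ≡ 10 mod 42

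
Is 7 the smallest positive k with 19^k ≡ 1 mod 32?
Powers of 19 mod 32: 19^1≡19, 19^2≡9, 19^3≡11, 19^4≡17, 19^5≡3, 19^6≡25, 19^7≡27, 19^8≡1. 19^7≡27≢1, so ord ≠ 7. No, the actual order is 8.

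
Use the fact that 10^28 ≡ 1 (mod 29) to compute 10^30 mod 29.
By Fermat: 10^{28} ≡ 1 (mod 29). So 10^{30} = 10^{28} · 10^{2} ≡ 10^{2} ≡ 13 (mod 29)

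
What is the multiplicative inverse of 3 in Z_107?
Since 107 is prime, by Fermat 3^(-1) ≡ 3^{105} ≡ 36 (mod 107). Verify: 3 × 36 = 108 ≡ 1 (mod 107)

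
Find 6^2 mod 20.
6^{2} = 36 ≡ 16 mod 20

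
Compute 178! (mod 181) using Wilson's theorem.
(180)! = (178)! × (179) × (180) ≡ -1 (mod 181). So (178)! ≡ -1 × [(180)(179)]^(-1) ≡ 90 (mod 181)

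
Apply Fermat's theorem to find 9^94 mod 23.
By Fermat: 9^{22} ≡ 1 mod 23. 94 = 4×22 + 6. So 9^{94} ≡ 9^{6} ≡ 3 mod 23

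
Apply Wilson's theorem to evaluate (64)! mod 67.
(66)! = (64)! × (65) × (66) ≡ -1 mod 67. So (64)! ≡ -1 × [(66)(65)]^(-1) ≡ 33 mod 67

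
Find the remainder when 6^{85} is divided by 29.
By Fermat: 6^{28} ≡ 1 (mod 29). 85 = 3×28 + 1. So 6^{85} ≡ 6^{1} ≡ 6 (mod 29)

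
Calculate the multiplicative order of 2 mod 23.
Powers of 2 mod 23: 2^1≡2, 2^2≡4, 2^3≡8, 2^4≡16, 2^5≡9, 2^6≡18, 2^7≡13, 2^8≡3, 2^9≡6, 2^10≡12, 2^11≡1. So the order of 2 is 11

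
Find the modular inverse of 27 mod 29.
Since 29 is prime, by Fermat 27^(-1) ≡ 27^{27} ≡ 14 (mod 29). Verify: 27 × 14 = 378 ≡ 1 (mod 29)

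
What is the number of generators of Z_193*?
Number of primitive roots mod 193 = φ(p-1) = φ(192) = 64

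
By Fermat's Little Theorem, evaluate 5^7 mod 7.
By Fermat: 5^{6} ≡ 1 (mod 7). So 5^{7} = 5^{6} · 5^{1} ≡ 5^{1} ≡ 5 (mod 7)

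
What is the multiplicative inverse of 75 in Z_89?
Since 89 is prime, by Fermat 75^(-1) ≡ 75^{87} ≡ 19 mod 89. Verify: 75 × 19 = 1425 ≡ 1 mod 89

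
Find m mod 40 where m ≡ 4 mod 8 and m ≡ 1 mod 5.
M = 8 × 5 = 40. M₁ = 5, y₁ ≡ 5 mod 8. M₂ = 8, y₂ ≡ 2 mod 5. m = 4×5×5 + 1×8×2 ≡ 36 mod 40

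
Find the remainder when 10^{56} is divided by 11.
By Fermat: 10^{10} ≡ 1 mod 11. 56 = 5×10 + 6. So 10^{56} ≡ 10^{6} ≡ 1 mod 11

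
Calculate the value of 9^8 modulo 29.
By repeated squaring (mod 29): 9^{1}≡9, 9^{2}≡23, 9^{4}≡7, 9^{8}≡20. So 9^{8} ≡ 20 (mod 29)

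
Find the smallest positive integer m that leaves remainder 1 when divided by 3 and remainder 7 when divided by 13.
M = 3 × 13 = 39. M₁ = 13, y₁ ≡ 1 (mod 3). M₂ = 3, y₂ ≡ 9 (mod 13). m = 1×13×1 + 7×3×9 ≡ 7 (mod 39)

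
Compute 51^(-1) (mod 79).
Since 79 is prime, by Fermat 51^(-1) ≡ 51^{77} ≡ 31 (mod 79). Verify: 51 × 31 = 1581 ≡ 1 (mod 79)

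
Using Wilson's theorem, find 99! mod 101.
(100)! = (99)! × (100) ≡ -1 (mod 101). So (99)! ≡ -1 × (100)^(-1) ≡ (-1)×(-1) = 1 (mod 101)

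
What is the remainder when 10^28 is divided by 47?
By repeated squaring (mod 47): 10^{1}≡10, 10^{2}≡6, 10^{4}≡36, 10^{8}≡27, 10^{16}≡24. Then 10^{28} = 10^{16+8+4} ≡ 24 × 27 × 36 ≡ 16 (mod 47)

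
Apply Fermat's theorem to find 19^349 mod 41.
By Fermat: 19^{40} ≡ 1 mod 41. 349 ≡ 29 mod 40. So 19^{349} ≡ 19^{29} ≡ 35 mod 41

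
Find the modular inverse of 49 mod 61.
Since 61 is prime, by Fermat 49^(-1) ≡ 49^{59} ≡ 5 (mod 61). Verify: 49 × 5 = 245 ≡ 1 (mod 61)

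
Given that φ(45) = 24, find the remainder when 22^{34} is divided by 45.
By Euler: 22^{24} ≡ 1 (mod 45) since gcd(22, 45) = 1. 34 = 1×24 + 10. So 22^{34} ≡ 22^{10} ≡ 4 (mod 45)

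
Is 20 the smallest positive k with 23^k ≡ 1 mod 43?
Powers of 23 mod 43: 23^1≡23, 23^2≡13, 23^3≡41, 23^4≡40, 23^5≡17, 23^6≡4, 23^7≡6, 23^8≡9, 23^9≡35, 23^10≡31, 23^11≡25, 23^12≡16, 23^13≡24, 23^14≡36, 23^15≡11, 23^16≡38, 23^17≡14, 23^18≡21, 23^19≡10, 23^20≡15, 23^21≡1. 23^20≡15≢1, so ord ≠ 20. No, the actual order is 21.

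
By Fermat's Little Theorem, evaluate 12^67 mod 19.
By Fermat: 12^{18} ≡ 1 (mod 19). 67 = 3×18 + 13. So 12^{67} ≡ 12^{13} ≡ 12 (mod 19)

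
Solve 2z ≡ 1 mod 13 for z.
Since 13 is prime, by Fermat 2^(-1) ≡ 2^{11} ≡ 7 mod 13. Verify: 2 × 7 = 14 ≡ 1 mod 13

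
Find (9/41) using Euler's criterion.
(9/41) = 9^{20} mod 41 = 1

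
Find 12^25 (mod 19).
Using Fermat: 12^{18} ≡ 1 (mod 19). 25 ≡ 7 (mod 18). So 12^{25} ≡ 12^{7} ≡ 12 (mod 19)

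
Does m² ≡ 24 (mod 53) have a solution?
By Euler's criterion: 24^{26} ≡ 1 (mod 53). Since this equals 1, 24 is a QR.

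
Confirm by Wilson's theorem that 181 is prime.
(180)! mod 181 = 180. Since this equals -1 (mod 181), Wilson confirms 181 is prime.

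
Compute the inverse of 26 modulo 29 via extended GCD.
Extended GCD: 26(-10) + 29(9) = 1. So 26^(-1) ≡ -10 ≡ 19 (mod 29). Verify: 26 × 19 = 494 ≡ 1 (mod 29)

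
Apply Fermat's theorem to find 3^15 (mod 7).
By Fermat: 3^{6} ≡ 1 (mod 7). 15 = 2×6 + 3. So 3^{15} ≡ 3^{3} ≡ 6 (mod 7)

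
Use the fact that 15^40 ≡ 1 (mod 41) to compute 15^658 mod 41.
By Fermat: 15^{40} ≡ 1 (mod 41). 658 ≡ 18 (mod 40). So 15^{658} ≡ 15^{18} ≡ 2 (mod 41)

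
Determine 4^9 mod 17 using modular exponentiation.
By repeated squaring (mod 17): 4^{1}≡4, 4^{2}≡16, 4^{4}≡1, 4^{8}≡1. Then 4^{9} = 4^{8+1} ≡ 1 × 4 ≡ 4 (mod 17)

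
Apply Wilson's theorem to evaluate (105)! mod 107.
(106)! = (105)! × (106) ≡ -1 mod 107. So (105)! ≡ -1 × (106)^(-1) ≡ (-1)×(-1) = 1 mod 107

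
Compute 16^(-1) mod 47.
Since 47 is prime, by Fermat 16^(-1) ≡ 16^{45} ≡ 3 mod 47. Verify: 16 × 3 = 48 ≡ 1 mod 47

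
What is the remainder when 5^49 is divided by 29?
Using Fermat: 5^{28} ≡ 1 (mod 29). 49 ≡ 21 (mod 28). So 5^{49} ≡ 5^{21} ≡ 28 (mod 29)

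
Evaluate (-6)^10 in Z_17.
By repeated squaring mod 17: (-6)^{1}≡11, (-6)^{2}≡2, (-6)^{4}≡4, (-6)^{8}≡16. Then (-6)^{10} = (-6)^{8+2} ≡ 16 × 2 ≡ 15 mod 17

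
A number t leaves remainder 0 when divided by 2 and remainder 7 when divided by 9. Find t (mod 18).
M = 2 × 9 = 18. M₁ = 9, y₁ ≡ 1 (mod 2). M₂ = 2, y₂ ≡ 5 (mod 9). t = 0×9×1 + 7×2×5 ≡ 16 (mod 18)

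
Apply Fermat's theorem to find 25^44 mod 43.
By Fermat: 25^{42} ≡ 1 mod 43. So 25^{44} = 25^{42} · 25^{2} ≡ 25^{2} ≡ 23 mod 43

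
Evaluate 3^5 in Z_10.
By repeated squaring mod 10: 3^{1}≡3, 3^{2}≡9, 3^{4}≡1. Then 3^{5} = 3^{4+1} ≡ 1 × 3 ≡ 3 mod 10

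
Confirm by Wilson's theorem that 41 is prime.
(40)! mod 41 = 40. Since this equals -1 (mod 41), Wilson confirms 41 is prime.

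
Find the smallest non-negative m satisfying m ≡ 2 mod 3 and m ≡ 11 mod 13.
M = 3 × 13 = 39. M₁ = 13, y₁ ≡ 1 mod 3. M₂ = 3, y₂ ≡ 9 mod 13. m = 2×13×1 + 11×3×9 ≡ 11 mod 39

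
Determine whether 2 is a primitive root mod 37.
ord_37(2) divides 36. For each prime q|36: 2^{18}≡36, 2^{12}≡26, none ≡ 1. So 2 has order 36 and is a primitive root mod 37.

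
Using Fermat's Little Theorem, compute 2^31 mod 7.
By Fermat: 2^{6} ≡ 1 (mod 7). 31 = 5×6 + 1. So 2^{31} ≡ 2^{1} ≡ 2 (mod 7)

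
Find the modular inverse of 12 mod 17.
Since 17 is prime, by Fermat 12^(-1) ≡ 12^{15} ≡ 10 (mod 17). Verify: 12 × 10 = 120 ≡ 1 (mod 17)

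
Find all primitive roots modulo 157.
There are φ(156) = 48 primitive roots mod 157: {5, 6, 15, 18, 20, 21, 24, 26, 34, 38, 43, 53, 55, 60, 61, 62, 63, 66, 69, 70, 72, 73, 74, 77, 80, 83, 84, 85, 87, 88, 91, 94, 95, 96, 97, 102, 104, 114, 119, 123, 131, 133, 136, 137, 139, 142, 151, 152}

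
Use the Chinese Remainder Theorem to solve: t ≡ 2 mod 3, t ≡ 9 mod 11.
M = 3 × 11 = 33. M₁ = 11, y₁ ≡ 2 mod 3. M₂ = 3, y₂ ≡ 4 mod 11. t = 2×11×2 + 9×3×4 ≡ 20 mod 33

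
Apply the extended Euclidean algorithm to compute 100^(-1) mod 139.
Extended GCD: 100(57) + 139(-41) = 1. So 100^(-1) ≡ 57 mod 139. Verify: 100 × 57 = 5700 ≡ 1 mod 139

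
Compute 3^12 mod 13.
Using Fermat: 3^{12} ≡ 1 (mod 13). 12 ≡ 0 (mod 12). So 3^{12} ≡ 3^{0} ≡ 1 (mod 13)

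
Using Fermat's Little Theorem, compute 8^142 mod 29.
By Fermat: 8^{28} ≡ 1 (mod 29). 142 = 5×28 + 2. So 8^{142} ≡ 8^{2} ≡ 6 (mod 29)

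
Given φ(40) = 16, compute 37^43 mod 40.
By Euler: 37^{16} ≡ 1 (mod 40) since gcd(37, 40) = 1. 43 = 2×16 + 11. So 37^{43} ≡ 37^{11} ≡ 13 (mod 40)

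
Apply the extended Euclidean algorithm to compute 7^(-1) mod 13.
Extended GCD: 7(2) + 13(-1) = 1. So 7^(-1) ≡ 2 (mod 13). Verify: 7 × 2 = 14 ≡ 1 (mod 13)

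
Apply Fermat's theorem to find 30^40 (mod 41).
By Fermat's Little Theorem, 30^{40} ≡ 1 (mod 41) since 41 is prime and gcd(30, 41) = 1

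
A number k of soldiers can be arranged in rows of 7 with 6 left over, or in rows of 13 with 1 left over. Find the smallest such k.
M = 7 × 13 = 91. M₁ = 13, y₁ ≡ 6 mod 7. M₂ = 7, y₂ ≡ 2 mod 13. k = 6×13×6 + 1×7×2 ≡ 27 mod 91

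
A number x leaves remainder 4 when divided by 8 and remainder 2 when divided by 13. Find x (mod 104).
M = 8 × 13 = 104. M₁ = 13, y₁ ≡ 5 (mod 8). M₂ = 8, y₂ ≡ 5 (mod 13). x = 4×13×5 + 2×8×5 ≡ 28 (mod 104)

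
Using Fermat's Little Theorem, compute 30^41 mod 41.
By Fermat: 30^{40} ≡ 1 (mod 41). So 30^{41} = 30^{40} · 30^{1} ≡ 30^{1} ≡ 30 (mod 41)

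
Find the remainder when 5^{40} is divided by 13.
By Fermat: 5^{12} ≡ 1 mod 13. 40 = 3×12 + 4. So 5^{40} ≡ 5^{4} ≡ 1 mod 13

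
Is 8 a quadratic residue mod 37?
By Euler's criterion: 8^{18} ≡ 36 (mod 37). Since this equals -1 (≡ 36), 8 is not a QR.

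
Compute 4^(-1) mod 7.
Since 7 is prime, by Fermat 4^(-1) ≡ 4^{5} ≡ 2 mod 7. Verify: 4 × 2 = 8 ≡ 1 mod 7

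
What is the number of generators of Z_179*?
There are φ(179-1) = φ(178) = 88 primitive roots modulo 179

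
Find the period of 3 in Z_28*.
Powers of 3 mod 28: 3^1≡3, 3^2≡9, 3^3≡27, 3^4≡25, 3^5≡19, 3^6≡1. Order = 6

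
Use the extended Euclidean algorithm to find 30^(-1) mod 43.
Extended GCD: 30(-10) + 43(7) = 1. So 30^(-1) ≡ -10 ≡ 33 (mod 43). Verify: 30 × 33 = 990 ≡ 1 (mod 43)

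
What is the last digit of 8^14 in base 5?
Using Fermat: 8^{4} ≡ 1 mod 5. 14 ≡ 2 mod 4. So 8^{14} ≡ 8^{2} ≡ 4 mod 5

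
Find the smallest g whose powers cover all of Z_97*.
g = 5. Powers: [5, 25, 28, 43, 21, 8, 40, ...] generates all 96 non-zero residues.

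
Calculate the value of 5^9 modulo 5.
By repeated squaring mod 5: 5^{1}≡0, 5^{2}≡0, 5^{4}≡0, 5^{8}≡0. Then 5^{9} = 5^{8+1} ≡ 0 × 0 ≡ 0 mod 5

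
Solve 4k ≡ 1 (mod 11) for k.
Since 11 is prime, by Fermat 4^(-1) ≡ 4^{9} ≡ 3 (mod 11). Verify: 4 × 3 = 12 ≡ 1 (mod 11)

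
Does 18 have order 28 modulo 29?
ord_29(18) divides 28. For each prime q|28: 18^{14}≡28, 18^{4}≡25, none ≡ 1. So 18 has order 28 and is a primitive root mod 29.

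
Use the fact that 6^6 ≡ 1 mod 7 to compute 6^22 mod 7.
By Fermat: 6^{6} ≡ 1 mod 7. 22 = 3×6 + 4. So 6^{22} ≡ 6^{4} ≡ 1 mod 7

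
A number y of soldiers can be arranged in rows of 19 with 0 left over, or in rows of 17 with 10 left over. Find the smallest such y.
M = 19 × 17 = 323. M₁ = 17, y₁ ≡ 9 (mod 19). M₂ = 19, y₂ ≡ 9 (mod 17). y = 0×17×9 + 10×19×9 ≡ 95 (mod 323)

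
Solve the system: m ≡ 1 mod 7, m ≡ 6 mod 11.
M = 7 × 11 = 77. M₁ = 11, y₁ ≡ 2 mod 7. M₂ = 7, y₂ ≡ 8 mod 11. m = 1×11×2 + 6×7×8 ≡ 50 mod 77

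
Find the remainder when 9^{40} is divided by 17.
By Fermat: 9^{16} ≡ 1 mod 17. 40 = 2×16 + 8. So 9^{40} ≡ 9^{8} ≡ 1 mod 17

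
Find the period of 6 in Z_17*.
Powers of 6 mod 17: 6^1≡6, 6^2≡2, 6^3≡12, 6^4≡4, 6^5≡7, 6^6≡8, 6^7≡14, 6^8≡16, 6^9≡11, 6^10≡15, 6^11≡5, 6^12≡13, 6^13≡10, 6^14≡9, 6^15≡3, 6^16≡1. ord_17(6) = 16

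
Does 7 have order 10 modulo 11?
ord_11(7) divides 10. For each prime q|10: 7^{5}≡10, 7^{2}≡5, none ≡ 1. So 7 has order 10 and is a primitive root mod 11.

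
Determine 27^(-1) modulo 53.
Since 53 is prime, by Fermat 27^(-1) ≡ 27^{51} ≡ 2 (mod 53). Verify: 27 × 2 = 54 ≡ 1 (mod 53)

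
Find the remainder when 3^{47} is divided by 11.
By Fermat: 3^{10} ≡ 1 (mod 11). 47 = 4×10 + 7. So 3^{47} ≡ 3^{7} ≡ 9 (mod 11)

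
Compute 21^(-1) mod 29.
Since 29 is prime, by Fermat 21^(-1) ≡ 21^{27} ≡ 18 mod 29. Verify: 21 × 18 = 378 ≡ 1 mod 29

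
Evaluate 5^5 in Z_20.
By repeated squaring mod 20: 5^{1}≡5, 5^{2}≡5, 5^{4}≡5. Then 5^{5} = 5^{4+1} ≡ 5 × 5 ≡ 5 mod 20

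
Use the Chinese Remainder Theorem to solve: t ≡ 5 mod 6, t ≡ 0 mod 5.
M = 6 × 5 = 30. M₁ = 5, y₁ ≡ 5 mod 6. M₂ = 6, y₂ ≡ 1 mod 5. t = 5×5×5 + 0×6×1 ≡ 5 mod 30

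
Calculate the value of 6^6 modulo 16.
By repeated squaring mod 16: 6^{1}≡6, 6^{2}≡4, 6^{4}≡0. Then 6^{6} = 6^{4+2} ≡ 0 × 4 ≡ 0 mod 16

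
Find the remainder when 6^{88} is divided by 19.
By Fermat: 6^{18} ≡ 1 (mod 19). 88 = 4×18 + 16. So 6^{88} ≡ 6^{16} ≡ 9 (mod 19)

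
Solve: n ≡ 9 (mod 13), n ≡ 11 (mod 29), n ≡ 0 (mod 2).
M = 13 × 29 × 2 = 754. M₁ = 58, y₁ ≡ 11 (mod 13). M₂ = 26, y₂ ≡ 19 (mod 29). M₃ = 377, y₃ ≡ 1 (mod 2). n = 9×58×11 + 11×26×19 + 0×377×1 ≡ 620 (mod 754)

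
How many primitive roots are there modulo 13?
A prime p has φ(p-1) primitive roots; here φ(12) = 4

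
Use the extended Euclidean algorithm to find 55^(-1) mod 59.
Extended GCD: 55(-15) + 59(14) = 1. So 55^(-1) ≡ -15 ≡ 44 mod 59. Verify: 55 × 44 = 2420 ≡ 1 mod 59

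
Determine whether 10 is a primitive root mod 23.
ord_23(10) divides 22. For each prime q|22: 10^{11}≡22, 10^{2}≡8, none ≡ 1. So 10 has order 22 and is a primitive root mod 23.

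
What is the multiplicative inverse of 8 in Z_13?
Since 13 is prime, by Fermat 8^(-1) ≡ 8^{11} ≡ 5 (mod 13). Verify: 8 × 5 = 40 ≡ 1 (mod 13)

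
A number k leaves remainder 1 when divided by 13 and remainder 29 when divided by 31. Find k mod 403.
M = 13 × 31 = 403. M₁ = 31, y₁ ≡ 8 mod 13. M₂ = 13, y₂ ≡ 12 mod 31. k = 1×31×8 + 29×13×12 ≡ 339 mod 403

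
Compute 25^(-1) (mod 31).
Since 31 is prime, by Fermat 25^(-1) ≡ 25^{29} ≡ 5 (mod 31). Verify: 25 × 5 = 125 ≡ 1 (mod 31)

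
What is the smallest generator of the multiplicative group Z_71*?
g = 7. Powers: [7, 49, 59, 58, 51, 2, ...] generates all 70 non-zero residues.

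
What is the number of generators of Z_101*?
Number of primitive roots mod 101 = φ(p-1) = φ(100) = 40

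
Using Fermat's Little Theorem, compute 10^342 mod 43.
By Fermat: 10^{42} ≡ 1 mod 43. 342 ≡ 6 mod 42. So 10^{342} ≡ 10^{6} ≡ 35 mod 43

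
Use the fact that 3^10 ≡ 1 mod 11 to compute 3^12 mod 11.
By Fermat: 3^{10} ≡ 1 mod 11. So 3^{12} = 3^{10} · 3^{2} ≡ 3^{2} ≡ 9 mod 11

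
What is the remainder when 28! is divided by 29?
By Wilson's theorem, (28)! ≡ -1 ≡ 28 (mod 29)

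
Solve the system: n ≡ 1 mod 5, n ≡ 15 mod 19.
M = 5 × 19 = 95. M₁ = 19, y₁ ≡ 4 mod 5. M₂ = 5, y₂ ≡ 4 mod 19. n = 1×19×4 + 15×5×4 ≡ 91 mod 95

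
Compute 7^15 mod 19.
By repeated squaring mod 19: 7^{1}≡7, 7^{2}≡11, 7^{4}≡7, 7^{8}≡11. Then 7^{15} = 7^{8+4+2+1} ≡ 11 × 7 × 11 × 7 ≡ 1 mod 19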